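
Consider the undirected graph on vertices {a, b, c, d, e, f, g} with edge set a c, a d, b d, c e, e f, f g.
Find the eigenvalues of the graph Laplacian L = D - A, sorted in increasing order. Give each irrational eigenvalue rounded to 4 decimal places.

[0, 0.1981, 0.7530, 1.5550, 2.4450, 3.2470, 3.8019]

Reading degrees in the order [a, b, c, d, e, f, g] gives [2, 1, 2, 2, 2, 2, 1]; set D = diag(2, 1, 2, 2, 2, 2, 1) and form L = D - A. L is symmetric positive semidefinite, so every eigenvalue is real and nonnegative. The single zero eigenvalue shows the graph is connected. The largest eigenvalue, 3.8019, is at most the vertex count 7.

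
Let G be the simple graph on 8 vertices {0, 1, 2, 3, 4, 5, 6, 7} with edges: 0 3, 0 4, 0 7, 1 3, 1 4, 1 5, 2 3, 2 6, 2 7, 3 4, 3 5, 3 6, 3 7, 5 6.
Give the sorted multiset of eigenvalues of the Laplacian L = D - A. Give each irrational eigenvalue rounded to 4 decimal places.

Each diagonal entry of L is the vertex degree and each off-diagonal entry is -1 where an edge is present, 0 otherwise; in the order [0, 1, 2, 3, 4, 5, 6, 7] the diagonal is [3, 3, 3, 7, 3, 3, 3, 3]. L is symmetric positive semidefinite, so every eigenvalue is real and nonnegative. The single zero eigenvalue shows the graph is connected. The eigenvalues sum to 28, which equals trace(L) = 2|E|.

[0, 1.7530, 1.7530, 3.4450, 3.4450, 4.8019, 4.8019, 8]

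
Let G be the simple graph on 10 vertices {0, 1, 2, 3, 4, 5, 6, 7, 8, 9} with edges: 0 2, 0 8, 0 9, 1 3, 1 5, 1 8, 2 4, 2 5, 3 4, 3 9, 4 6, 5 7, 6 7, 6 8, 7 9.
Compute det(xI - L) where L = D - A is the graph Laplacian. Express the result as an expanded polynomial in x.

x^10 - 30x^9 + 390x^8 - 2880x^7 + 13305x^6 - 39882x^5 + 77640x^4 - 94800x^3 + 66000x^2 - 20000x

With the vertex order [0, 1, 2, 3, 4, 5, 6, 7, 8, 9], the degrees are [3, 3, 3, 3, 3, 3, 3, 3, 3, 3], giving D = diag(3, 3, 3, 3, 3, 3, 3, 3, 3, 3) and L = D - A. Computing det(xI - L) by cofactor expansion (or equivalently via sum-over-permutations) gives x^10 - 30x^9 + 390x^8 - 2880x^7 + 13305x^6 - 39882x^5 + 77640x^4 - 94800x^3 + 66000x^2 - 20000x. The coefficient of x^9 equals -trace(L) = -30, matching the sum of degrees. By the matrix-tree theorem the graph has (1/10) * product of the nonzero eigenvalues = 2000 spanning trees. The eigenvalues sum to 30, which equals trace(L) = 2|E|.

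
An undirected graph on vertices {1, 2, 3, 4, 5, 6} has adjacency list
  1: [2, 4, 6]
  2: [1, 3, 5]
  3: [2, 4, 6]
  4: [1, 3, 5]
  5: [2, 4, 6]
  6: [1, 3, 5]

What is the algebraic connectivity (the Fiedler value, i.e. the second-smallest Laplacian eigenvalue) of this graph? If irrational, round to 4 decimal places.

3

Reading degrees in the order [1, 2, 3, 4, 5, 6] gives [3, 3, 3, 3, 3, 3]; set D = diag(3, 3, 3, 3, 3, 3) and form L = D - A. Computing the eigenvalues of L and sorting gives [0, 3, 3, 3, 3, 6]. The Fiedler value lambda_2 = 3 is strictly positive, so the graph is connected. The largest eigenvalue, 6, is at most the vertex count 6.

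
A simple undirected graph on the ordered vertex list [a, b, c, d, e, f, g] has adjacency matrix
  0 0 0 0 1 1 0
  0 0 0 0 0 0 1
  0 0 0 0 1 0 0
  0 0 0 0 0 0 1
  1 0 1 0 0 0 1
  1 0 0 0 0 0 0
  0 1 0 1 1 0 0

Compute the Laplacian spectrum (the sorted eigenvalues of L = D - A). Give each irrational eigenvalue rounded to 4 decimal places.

[0, 0.3217, 0.6802, 1, 2.1397, 3.2297, 4.6287]

With the vertex order [a, b, c, d, e, f, g], the degrees are [2, 1, 1, 1, 3, 1, 3], giving D = diag(2, 1, 1, 1, 3, 1, 3) and L = D - A. Since every row of L sums to 0, the all-ones vector is in the kernel and 0 is an eigenvalue.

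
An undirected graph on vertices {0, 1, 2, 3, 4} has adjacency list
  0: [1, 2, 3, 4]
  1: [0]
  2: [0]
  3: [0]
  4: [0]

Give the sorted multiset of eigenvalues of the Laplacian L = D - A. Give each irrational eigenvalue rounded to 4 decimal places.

[0, 1, 1, 1, 5]

Each diagonal entry of L is the vertex degree and each off-diagonal entry is -1 where an edge is present, 0 otherwise; in the order [0, 1, 2, 3, 4] the diagonal is [4, 1, 1, 1, 1]. Diagonalising L (or applying a numerical eigensolver to the 5x5 matrix) gives the spectrum above. The single zero eigenvalue shows the graph is connected. By the matrix-tree theorem the graph has (1/5) * product of the nonzero eigenvalues = 1 spanning tree. There is one zero in the spectrum, matching the 1 component.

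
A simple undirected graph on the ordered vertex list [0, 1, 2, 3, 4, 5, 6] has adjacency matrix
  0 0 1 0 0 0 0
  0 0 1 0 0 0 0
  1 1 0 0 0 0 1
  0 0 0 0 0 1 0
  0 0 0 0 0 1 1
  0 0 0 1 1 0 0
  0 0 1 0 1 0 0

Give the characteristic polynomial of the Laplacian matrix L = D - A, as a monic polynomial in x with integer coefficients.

Each diagonal entry of L is the vertex degree and each off-diagonal entry is -1 where an edge is present, 0 otherwise; in the order [0, 1, 2, 3, 4, 5, 6] the diagonal is [1, 1, 3, 1, 2, 2, 2]. Computing det(xI - L) by cofactor expansion (or equivalently via sum-over-permutations) gives x^7 - 12x^6 + 54x^5 - 114x^4 + 116x^3 - 52x^2 + 7x. Since p(0) = det(-L) = 0, x divides p(x). The largest eigenvalue, 4.2283, is at most the vertex count 7.

x^7 - 12x^6 + 54x^5 - 114x^4 + 116x^3 - 52x^2 + 7x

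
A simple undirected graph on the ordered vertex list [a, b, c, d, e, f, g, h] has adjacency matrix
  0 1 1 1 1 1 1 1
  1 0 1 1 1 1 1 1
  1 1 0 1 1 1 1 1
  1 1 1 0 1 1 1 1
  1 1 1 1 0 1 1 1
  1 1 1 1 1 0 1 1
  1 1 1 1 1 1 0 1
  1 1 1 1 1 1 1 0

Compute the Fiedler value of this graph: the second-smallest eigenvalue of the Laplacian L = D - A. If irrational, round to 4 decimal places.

With the vertex order [a, b, c, d, e, f, g, h], the degrees are [7, 7, 7, 7, 7, 7, 7, 7], giving D = diag(7, 7, 7, 7, 7, 7, 7, 7) and L = D - A. Computing the eigenvalues of L and sorting gives [0, 8, 8, 8, 8, 8, 8, 8]. The Fiedler value lambda_2 = 8 is strictly positive, so the graph is connected. The largest eigenvalue, 8, is at most the vertex count 8.

8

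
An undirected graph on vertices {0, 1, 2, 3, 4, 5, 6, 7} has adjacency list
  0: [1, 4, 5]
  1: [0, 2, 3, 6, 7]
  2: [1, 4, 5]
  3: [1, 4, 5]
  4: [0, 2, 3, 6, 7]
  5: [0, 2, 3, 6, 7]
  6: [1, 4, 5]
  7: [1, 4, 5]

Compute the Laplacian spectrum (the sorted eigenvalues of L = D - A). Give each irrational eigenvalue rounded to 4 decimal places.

With the vertex order [0, 1, 2, 3, 4, 5, 6, 7], the degrees are [3, 5, 3, 3, 5, 5, 3, 3], giving D = diag(3, 5, 3, 3, 5, 5, 3, 3) and L = D - A. The multiplicity of 0 as a Laplacian eigenvalue equals the number of connected components.

[0, 3, 3, 3, 3, 5, 5, 8]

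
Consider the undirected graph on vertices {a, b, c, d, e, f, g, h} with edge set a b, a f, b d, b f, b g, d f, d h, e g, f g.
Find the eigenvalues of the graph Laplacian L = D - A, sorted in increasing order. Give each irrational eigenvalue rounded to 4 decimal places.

Reading degrees in the order [a, b, c, d, e, f, g, h] gives [2, 4, 0, 3, 1, 4, 3, 1]; set D = diag(2, 4, 0, 3, 1, 4, 3, 1) and form L = D - A. Since every row of L sums to 0, the all-ones vector is in the kernel and 0 is an eigenvalue. The 2 zero eigenvalues correspond to the 2 connected components. The largest eigenvalue, 5.4142, is at most the vertex count 8. The eigenvalues sum to 18, which equals trace(L) = 2|E|.

[0, 0, 0.5858, 1, 2.5858, 3.4142, 5, 5.4142]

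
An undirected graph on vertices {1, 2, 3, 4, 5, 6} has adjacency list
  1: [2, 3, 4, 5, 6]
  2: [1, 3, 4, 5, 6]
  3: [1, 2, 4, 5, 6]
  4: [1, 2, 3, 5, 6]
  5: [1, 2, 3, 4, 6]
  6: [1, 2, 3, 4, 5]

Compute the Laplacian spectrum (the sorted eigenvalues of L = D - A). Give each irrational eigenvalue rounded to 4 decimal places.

With the vertex order [1, 2, 3, 4, 5, 6], the degrees are [5, 5, 5, 5, 5, 5], giving D = diag(5, 5, 5, 5, 5, 5) and L = D - A. L is symmetric positive semidefinite, so every eigenvalue is real and nonnegative. The single zero eigenvalue shows the graph is connected. There is one zero in the spectrum, matching the 1 component.

[0, 6, 6, 6, 6, 6]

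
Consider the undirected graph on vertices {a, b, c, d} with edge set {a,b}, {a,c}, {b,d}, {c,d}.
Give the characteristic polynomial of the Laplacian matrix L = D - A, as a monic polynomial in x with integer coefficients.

Each diagonal entry of L is the vertex degree and each off-diagonal entry is -1 where an edge is present, 0 otherwise; in the order [a, b, c, d] the diagonal is [2, 2, 2, 2]. L has integer entries, so p(x) = det(xI - L) has integer coefficients. Expanding the determinant yields x^4 - 8x^3 + 20x^2 - 16x. The constant term is 0 because L is singular (the all-ones vector lies in its kernel). By the matrix-tree theorem the graph has (1/4) * product of the nonzero eigenvalues = 4 spanning trees. The eigenvalues sum to 8, which equals trace(L) = 2|E|.

x^4 - 8x^3 + 20x^2 - 16x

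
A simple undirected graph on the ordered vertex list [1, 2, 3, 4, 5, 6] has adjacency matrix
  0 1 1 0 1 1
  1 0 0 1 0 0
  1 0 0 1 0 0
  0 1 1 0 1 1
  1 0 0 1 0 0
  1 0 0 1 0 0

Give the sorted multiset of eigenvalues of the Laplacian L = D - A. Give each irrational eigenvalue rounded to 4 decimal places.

[0, 2, 2, 2, 4, 6]

With the vertex order [1, 2, 3, 4, 5, 6], the degrees are [4, 2, 2, 4, 2, 2], giving D = diag(4, 2, 2, 4, 2, 2) and L = D - A. L is symmetric positive semidefinite, so every eigenvalue is real and nonnegative. The single zero eigenvalue shows the graph is connected. By the matrix-tree theorem the graph has (1/6) * product of the nonzero eigenvalues = 32 spanning trees. The largest eigenvalue, 6, is at most the vertex count 6.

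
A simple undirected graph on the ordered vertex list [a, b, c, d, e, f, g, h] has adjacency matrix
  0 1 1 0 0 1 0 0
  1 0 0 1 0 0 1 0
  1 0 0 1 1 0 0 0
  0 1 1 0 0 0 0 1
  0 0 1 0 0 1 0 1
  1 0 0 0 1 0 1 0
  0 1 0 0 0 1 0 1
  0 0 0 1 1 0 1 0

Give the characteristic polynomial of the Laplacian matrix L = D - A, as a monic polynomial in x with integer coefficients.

Each diagonal entry of L is the vertex degree and each off-diagonal entry is -1 where an edge is present, 0 otherwise; in the order [a, b, c, d, e, f, g, h] the diagonal is [3, 3, 3, 3, 3, 3, 3, 3]. L has integer entries, so p(x) = det(xI - L) has integer coefficients. Expanding the determinant yields x^8 - 24x^7 + 240x^6 - 1296x^5 + 4080x^4 - 7488x^3 + 7424x^2 - 3072x. Since p(0) = det(-L) = 0, x divides p(x). By the matrix-tree theorem the graph has (1/8) * product of the nonzero eigenvalues = 384 spanning trees. The largest eigenvalue, 6, is at most the vertex count 8.

x^8 - 24x^7 + 240x^6 - 1296x^5 + 4080x^4 - 7488x^3 + 7424x^2 - 3072x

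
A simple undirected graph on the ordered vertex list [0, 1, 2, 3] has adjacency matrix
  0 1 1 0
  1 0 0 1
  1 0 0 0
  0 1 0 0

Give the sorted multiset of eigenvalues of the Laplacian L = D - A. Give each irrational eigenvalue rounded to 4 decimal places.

Each diagonal entry of L is the vertex degree and each off-diagonal entry is -1 where an edge is present, 0 otherwise; in the order [0, 1, 2, 3] the diagonal is [2, 2, 1, 1]. L is symmetric positive semidefinite, so every eigenvalue is real and nonnegative. The single zero eigenvalue shows the graph is connected. By the matrix-tree theorem the graph has (1/4) * product of the nonzero eigenvalues = 1 spanning tree.

[0, 0.5858, 2, 3.4142]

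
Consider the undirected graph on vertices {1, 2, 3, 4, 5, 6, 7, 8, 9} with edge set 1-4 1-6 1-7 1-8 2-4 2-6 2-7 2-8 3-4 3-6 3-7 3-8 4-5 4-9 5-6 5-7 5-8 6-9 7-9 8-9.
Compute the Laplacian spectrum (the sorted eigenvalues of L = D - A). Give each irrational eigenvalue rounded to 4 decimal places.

With the vertex order [1, 2, 3, 4, 5, 6, 7, 8, 9], the degrees are [4, 4, 4, 5, 4, 5, 5, 5, 4], giving D = diag(4, 4, 4, 5, 4, 5, 5, 5, 4) and L = D - A. The multiplicity of 0 as a Laplacian eigenvalue equals the number of connected components. The largest eigenvalue, 9, is at most the vertex count 9.

[0, 4, 4, 4, 4, 5, 5, 5, 9]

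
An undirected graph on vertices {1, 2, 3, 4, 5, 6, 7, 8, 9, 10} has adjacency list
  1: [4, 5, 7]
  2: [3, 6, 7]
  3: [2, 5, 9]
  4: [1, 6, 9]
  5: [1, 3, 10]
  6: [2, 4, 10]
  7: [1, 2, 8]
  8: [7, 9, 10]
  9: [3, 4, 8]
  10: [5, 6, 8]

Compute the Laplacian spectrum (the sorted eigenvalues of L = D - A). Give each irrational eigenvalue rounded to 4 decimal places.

Reading degrees in the order [1, 2, 3, 4, 5, 6, 7, 8, 9, 10] gives [3, 3, 3, 3, 3, 3, 3, 3, 3, 3]; set D = diag(3, 3, 3, 3, 3, 3, 3, 3, 3, 3) and form L = D - A. Since every row of L sums to 0, the all-ones vector is in the kernel and 0 is an eigenvalue. By the matrix-tree theorem the graph has (1/10) * product of the nonzero eigenvalues = 2000 spanning trees.

[0, 2, 2, 2, 2, 2, 5, 5, 5, 5]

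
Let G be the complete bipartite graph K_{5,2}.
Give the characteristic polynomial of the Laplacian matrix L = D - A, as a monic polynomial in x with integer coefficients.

The graph has 7 vertices and degree multiset [5, 5, 2, 2, 2, 2, 2]; D is the diagonal matrix of degrees and L = D - A. Computing det(xI - L) by cofactor expansion (or equivalently via sum-over-permutations) gives x^7 - 20x^6 + 155x^5 - 600x^4 + 1240x^3 - 1312x^2 + 560x. Since p(0) = det(-L) = 0, x divides p(x). The largest eigenvalue, 7, is at most the vertex count 7.

x^7 - 20x^6 + 155x^5 - 600x^4 + 1240x^3 - 1312x^2 + 560x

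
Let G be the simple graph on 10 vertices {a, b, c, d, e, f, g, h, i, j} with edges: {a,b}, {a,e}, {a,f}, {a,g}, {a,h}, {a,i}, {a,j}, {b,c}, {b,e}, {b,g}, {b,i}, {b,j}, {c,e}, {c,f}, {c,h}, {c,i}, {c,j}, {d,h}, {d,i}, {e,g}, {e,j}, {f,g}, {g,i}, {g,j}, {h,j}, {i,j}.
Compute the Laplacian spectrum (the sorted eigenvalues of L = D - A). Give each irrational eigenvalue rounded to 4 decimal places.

Reading degrees in the order [a, b, c, d, e, f, g, h, i, j] gives [7, 6, 6, 2, 5, 3, 6, 4, 6, 7]; set D = diag(7, 6, 6, 2, 5, 3, 6, 4, 6, 7) and form L = D - A. L is symmetric positive semidefinite, so every eigenvalue is real and nonnegative. The single zero eigenvalue shows the graph is connected. By the matrix-tree theorem the graph has (1/10) * product of the nonzero eigenvalues = 267392 spanning trees. The largest eigenvalue, 8.8859, is at most the vertex count 10.

[0, 1.6682, 3.1016, 4.0344, 5.5475, 5.8750, 7.2075, 7.5290, 8.1510, 8.8859]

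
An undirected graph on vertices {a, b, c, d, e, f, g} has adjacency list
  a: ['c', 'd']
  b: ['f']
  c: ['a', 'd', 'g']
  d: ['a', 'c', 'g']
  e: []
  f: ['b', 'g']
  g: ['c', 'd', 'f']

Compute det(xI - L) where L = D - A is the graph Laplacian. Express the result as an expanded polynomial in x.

Reading degrees in the order [a, b, c, d, e, f, g] gives [2, 1, 3, 3, 0, 2, 3]; set D = diag(2, 1, 3, 3, 0, 2, 3) and form L = D - A. Computing det(xI - L) by cofactor expansion (or equivalently via sum-over-permutations) gives x^7 - 14x^6 + 73x^5 - 172x^4 + 172x^3 - 48x^2. The coefficient of x^6 equals -trace(L) = -14, matching the sum of degrees. The eigenvalues sum to 14, which equals trace(L) = 2|E|.

x^7 - 14x^6 + 73x^5 - 172x^4 + 172x^3 - 48x^2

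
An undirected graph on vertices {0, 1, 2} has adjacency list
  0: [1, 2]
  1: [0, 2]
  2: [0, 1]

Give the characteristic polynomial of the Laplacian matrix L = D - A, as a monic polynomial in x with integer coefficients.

Reading degrees in the order [0, 1, 2] gives [2, 2, 2]; set D = diag(2, 2, 2) and form L = D - A. The eigenvalues of L are [0, 3, 3]; the characteristic polynomial is the product of (x - lambda_i), which multiplies out to x^3 - 6x^2 + 9x. The constant term is 0 because L is singular (the all-ones vector lies in its kernel).

x^3 - 6x^2 + 9x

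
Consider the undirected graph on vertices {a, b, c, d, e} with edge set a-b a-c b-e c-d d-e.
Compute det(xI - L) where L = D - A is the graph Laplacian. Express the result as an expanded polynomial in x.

x^5 - 10x^4 + 35x^3 - 50x^2 + 25x

Reading degrees in the order [a, b, c, d, e] gives [2, 2, 2, 2, 2]; set D = diag(2, 2, 2, 2, 2) and form L = D - A. L has integer entries, so p(x) = det(xI - L) has integer coefficients. Expanding the determinant yields x^5 - 10x^4 + 35x^3 - 50x^2 + 25x. Since p(0) = det(-L) = 0, x divides p(x). The eigenvalues sum to 10, which equals trace(L) = 2|E|. By the matrix-tree theorem the graph has (1/5) * product of the nonzero eigenvalues = 5 spanning trees.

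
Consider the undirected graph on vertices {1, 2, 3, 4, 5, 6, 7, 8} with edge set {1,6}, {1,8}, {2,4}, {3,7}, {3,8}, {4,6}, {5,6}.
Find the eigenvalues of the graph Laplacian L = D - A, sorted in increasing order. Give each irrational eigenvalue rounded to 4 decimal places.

[0, 0.1864, 0.5858, 1, 2, 2.4707, 3.4142, 4.3429]

Each diagonal entry of L is the vertex degree and each off-diagonal entry is -1 where an edge is present, 0 otherwise; in the order [1, 2, 3, 4, 5, 6, 7, 8] the diagonal is [2, 1, 2, 2, 1, 3, 1, 2]. L is symmetric positive semidefinite, so every eigenvalue is real and nonnegative. By the matrix-tree theorem the graph has (1/8) * product of the nonzero eigenvalues = 1 spanning tree. The largest eigenvalue, 4.3429, is at most the vertex count 8.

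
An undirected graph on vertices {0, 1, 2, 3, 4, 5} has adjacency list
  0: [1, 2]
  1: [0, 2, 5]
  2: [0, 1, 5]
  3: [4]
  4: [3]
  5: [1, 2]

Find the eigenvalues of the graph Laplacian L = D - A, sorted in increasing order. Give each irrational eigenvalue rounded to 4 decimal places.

Each diagonal entry of L is the vertex degree and each off-diagonal entry is -1 where an edge is present, 0 otherwise; in the order [0, 1, 2, 3, 4, 5] the diagonal is [2, 3, 3, 1, 1, 2]. The multiplicity of 0 as a Laplacian eigenvalue equals the number of connected components. The 2 zero eigenvalues correspond to the 2 connected components. There are 2 zeros in the spectrum, matching the 2 components.

[0, 0, 2, 2, 4, 4]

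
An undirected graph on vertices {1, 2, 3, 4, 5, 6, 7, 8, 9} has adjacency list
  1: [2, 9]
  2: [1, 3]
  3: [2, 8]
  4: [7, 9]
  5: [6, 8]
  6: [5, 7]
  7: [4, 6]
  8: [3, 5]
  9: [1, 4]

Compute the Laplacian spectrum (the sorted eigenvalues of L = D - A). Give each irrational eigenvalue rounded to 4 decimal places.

With the vertex order [1, 2, 3, 4, 5, 6, 7, 8, 9], the degrees are [2, 2, 2, 2, 2, 2, 2, 2, 2], giving D = diag(2, 2, 2, 2, 2, 2, 2, 2, 2) and L = D - A. Diagonalising L (or applying a numerical eigensolver to the 9x9 matrix) gives the spectrum above. The single zero eigenvalue shows the graph is connected. There is one zero in the spectrum, matching the 1 component.

[0, 0.4679, 0.4679, 1.6527, 1.6527, 3, 3, 3.8794, 3.8794]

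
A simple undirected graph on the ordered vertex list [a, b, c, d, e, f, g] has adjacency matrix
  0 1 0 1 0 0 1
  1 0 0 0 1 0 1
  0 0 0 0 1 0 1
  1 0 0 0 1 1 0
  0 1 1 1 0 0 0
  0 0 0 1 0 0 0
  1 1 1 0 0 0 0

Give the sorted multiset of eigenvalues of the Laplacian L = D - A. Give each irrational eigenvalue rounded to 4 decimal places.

[0, 0.6939, 1.8505, 2.5167, 3.2348, 4.5264, 5.1776]

With the vertex order [a, b, c, d, e, f, g], the degrees are [3, 3, 2, 3, 3, 1, 3], giving D = diag(3, 3, 2, 3, 3, 1, 3) and L = D - A. Diagonalising L (or applying a numerical eigensolver to the 7x7 matrix) gives the spectrum above. The single zero eigenvalue shows the graph is connected. By the matrix-tree theorem the graph has (1/7) * product of the nonzero eigenvalues = 35 spanning trees. There is one zero in the spectrum, matching the 1 component.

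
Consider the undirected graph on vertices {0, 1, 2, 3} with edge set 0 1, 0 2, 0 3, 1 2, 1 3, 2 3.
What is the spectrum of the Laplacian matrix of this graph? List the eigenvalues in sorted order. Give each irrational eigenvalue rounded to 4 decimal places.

With the vertex order [0, 1, 2, 3], the degrees are [3, 3, 3, 3], giving D = diag(3, 3, 3, 3) and L = D - A. Since every row of L sums to 0, the all-ones vector is in the kernel and 0 is an eigenvalue. The single zero eigenvalue shows the graph is connected. By the matrix-tree theorem the graph has (1/4) * product of the nonzero eigenvalues = 16 spanning trees.

[0, 4, 4, 4]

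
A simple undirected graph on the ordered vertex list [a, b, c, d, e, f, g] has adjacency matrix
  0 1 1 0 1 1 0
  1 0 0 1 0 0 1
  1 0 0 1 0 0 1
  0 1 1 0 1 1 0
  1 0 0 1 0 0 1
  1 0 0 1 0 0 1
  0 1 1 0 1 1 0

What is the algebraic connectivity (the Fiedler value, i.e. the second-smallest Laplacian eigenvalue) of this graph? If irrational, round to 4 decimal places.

With the vertex order [a, b, c, d, e, f, g], the degrees are [4, 3, 3, 4, 3, 3, 4], giving D = diag(4, 3, 3, 4, 3, 3, 4) and L = D - A. Computing the eigenvalues of L and sorting gives [0, 3, 3, 3, 4, 4, 7]. The Fiedler value lambda_2 = 3 is strictly positive, so the graph is connected. There is one zero in the spectrum, matching the 1 component.

3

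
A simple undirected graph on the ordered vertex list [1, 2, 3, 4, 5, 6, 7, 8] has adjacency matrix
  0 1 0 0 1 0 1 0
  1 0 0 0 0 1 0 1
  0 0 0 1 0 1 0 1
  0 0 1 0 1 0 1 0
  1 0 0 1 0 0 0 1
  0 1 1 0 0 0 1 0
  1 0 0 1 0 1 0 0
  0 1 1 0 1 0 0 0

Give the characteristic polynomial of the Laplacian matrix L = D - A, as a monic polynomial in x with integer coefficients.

Each diagonal entry of L is the vertex degree and each off-diagonal entry is -1 where an edge is present, 0 otherwise; in the order [1, 2, 3, 4, 5, 6, 7, 8] the diagonal is [3, 3, 3, 3, 3, 3, 3, 3]. Computing det(xI - L) by cofactor expansion (or equivalently via sum-over-permutations) gives x^8 - 24x^7 + 240x^6 - 1296x^5 + 4080x^4 - 7488x^3 + 7424x^2 - 3072x. Since p(0) = det(-L) = 0, x divides p(x). The eigenvalues sum to 24, which equals trace(L) = 2|E|.

x^8 - 24x^7 + 240x^6 - 1296x^5 + 4080x^4 - 7488x^3 + 7424x^2 - 3072x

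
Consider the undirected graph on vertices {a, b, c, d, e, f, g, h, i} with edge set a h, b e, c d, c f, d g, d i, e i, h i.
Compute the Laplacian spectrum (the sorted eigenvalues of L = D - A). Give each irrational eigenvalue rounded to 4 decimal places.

[0, 0.2311, 0.3820, 0.6416, 1.6129, 2.2591, 2.6180, 3.5132, 4.7421]

Reading degrees in the order [a, b, c, d, e, f, g, h, i] gives [1, 1, 2, 3, 2, 1, 1, 2, 3]; set D = diag(1, 1, 2, 3, 2, 1, 1, 2, 3) and form L = D - A. L is symmetric positive semidefinite, so every eigenvalue is real and nonnegative. The single zero eigenvalue shows the graph is connected.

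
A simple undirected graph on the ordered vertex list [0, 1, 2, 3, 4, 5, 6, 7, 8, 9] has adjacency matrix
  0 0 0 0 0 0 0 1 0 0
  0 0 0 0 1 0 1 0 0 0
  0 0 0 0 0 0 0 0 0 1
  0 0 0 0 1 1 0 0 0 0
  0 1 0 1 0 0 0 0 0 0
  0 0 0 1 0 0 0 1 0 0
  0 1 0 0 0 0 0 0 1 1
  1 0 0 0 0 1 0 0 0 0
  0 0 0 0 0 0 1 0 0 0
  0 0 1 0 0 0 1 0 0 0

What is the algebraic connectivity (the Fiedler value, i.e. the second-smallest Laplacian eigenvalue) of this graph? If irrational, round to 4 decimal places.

0.1100

With the vertex order [0, 1, 2, 3, 4, 5, 6, 7, 8, 9], the degrees are [1, 2, 1, 2, 2, 2, 3, 2, 1, 2], giving D = diag(1, 2, 1, 2, 2, 2, 3, 2, 1, 2) and L = D - A. The smallest Laplacian eigenvalue is always 0. The next one, lambda_2 = 0.1100, measures how hard the graph is to disconnect: larger values mean better connectivity.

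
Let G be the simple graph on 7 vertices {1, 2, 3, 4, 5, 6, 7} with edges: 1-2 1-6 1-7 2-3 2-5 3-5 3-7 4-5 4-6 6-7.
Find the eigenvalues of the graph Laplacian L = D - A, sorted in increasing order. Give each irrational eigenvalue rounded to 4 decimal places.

[0, 1.5858, 1.5858, 3, 4.4142, 4.4142, 5]

Reading degrees in the order [1, 2, 3, 4, 5, 6, 7] gives [3, 3, 3, 2, 3, 3, 3]; set D = diag(3, 3, 3, 2, 3, 3, 3) and form L = D - A. Diagonalising L (or applying a numerical eigensolver to the 7x7 matrix) gives the spectrum above. The single zero eigenvalue shows the graph is connected. The largest eigenvalue, 5, is at most the vertex count 7. The eigenvalues sum to 20, which equals trace(L) = 2|E|.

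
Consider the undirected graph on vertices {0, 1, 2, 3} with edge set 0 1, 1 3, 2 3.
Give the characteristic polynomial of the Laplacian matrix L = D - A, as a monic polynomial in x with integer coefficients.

x^4 - 6x^3 + 10x^2 - 4x

Reading degrees in the order [0, 1, 2, 3] gives [1, 2, 1, 2]; set D = diag(1, 2, 1, 2) and form L = D - A. L has integer entries, so p(x) = det(xI - L) has integer coefficients. Expanding the determinant yields x^4 - 6x^3 + 10x^2 - 4x. Since p(0) = det(-L) = 0, x divides p(x).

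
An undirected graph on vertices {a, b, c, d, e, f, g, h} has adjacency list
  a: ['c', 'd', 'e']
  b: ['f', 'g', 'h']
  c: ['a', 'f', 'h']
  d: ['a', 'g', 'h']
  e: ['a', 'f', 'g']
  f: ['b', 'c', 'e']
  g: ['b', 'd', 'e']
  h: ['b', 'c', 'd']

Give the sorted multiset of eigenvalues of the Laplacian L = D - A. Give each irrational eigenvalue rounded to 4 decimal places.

With the vertex order [a, b, c, d, e, f, g, h], the degrees are [3, 3, 3, 3, 3, 3, 3, 3], giving D = diag(3, 3, 3, 3, 3, 3, 3, 3) and L = D - A. L is symmetric positive semidefinite, so every eigenvalue is real and nonnegative. The largest eigenvalue, 6, is at most the vertex count 8.

[0, 2, 2, 2, 4, 4, 4, 6]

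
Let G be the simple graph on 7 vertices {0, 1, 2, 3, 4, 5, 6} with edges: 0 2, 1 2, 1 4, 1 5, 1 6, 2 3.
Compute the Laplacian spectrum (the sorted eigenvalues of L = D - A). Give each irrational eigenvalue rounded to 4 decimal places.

[0, 0.3983, 1, 1, 1, 3.3399, 5.2618]

Reading degrees in the order [0, 1, 2, 3, 4, 5, 6] gives [1, 4, 3, 1, 1, 1, 1]; set D = diag(1, 4, 3, 1, 1, 1, 1) and form L = D - A. Since every row of L sums to 0, the all-ones vector is in the kernel and 0 is an eigenvalue. The largest eigenvalue, 5.2618, is at most the vertex count 7.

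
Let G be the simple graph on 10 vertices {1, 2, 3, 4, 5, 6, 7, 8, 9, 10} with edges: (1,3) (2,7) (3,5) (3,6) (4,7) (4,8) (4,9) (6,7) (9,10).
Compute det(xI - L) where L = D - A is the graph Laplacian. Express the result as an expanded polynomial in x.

x^10 - 18x^9 + 133x^8 - 524x^7 + 1200x^6 - 1638x^5 + 1316x^4 - 590x^3 + 130x^2 - 10x

Reading degrees in the order [1, 2, 3, 4, 5, 6, 7, 8, 9, 10] gives [1, 1, 3, 3, 1, 2, 3, 1, 2, 1]; set D = diag(1, 1, 3, 3, 1, 2, 3, 1, 2, 1) and form L = D - A. L has integer entries, so p(x) = det(xI - L) has integer coefficients. Expanding the determinant yields x^10 - 18x^9 + 133x^8 - 524x^7 + 1200x^6 - 1638x^5 + 1316x^4 - 590x^3 + 130x^2 - 10x. Since p(0) = det(-L) = 0, x divides p(x). By the matrix-tree theorem the graph has (1/10) * product of the nonzero eigenvalues = 1 spanning tree. There is one zero in the spectrum, matching the 1 component.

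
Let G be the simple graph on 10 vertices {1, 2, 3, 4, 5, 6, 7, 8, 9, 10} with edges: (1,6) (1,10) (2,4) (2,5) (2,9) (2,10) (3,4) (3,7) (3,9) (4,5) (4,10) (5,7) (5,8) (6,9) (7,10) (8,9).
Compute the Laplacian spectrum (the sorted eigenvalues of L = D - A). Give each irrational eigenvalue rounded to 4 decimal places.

[0, 0.9750, 1.5447, 2.3018, 2.8063, 3.2752, 4.1301, 4.5914, 6.0339, 6.3416]

With the vertex order [1, 2, 3, 4, 5, 6, 7, 8, 9, 10], the degrees are [2, 4, 3, 4, 4, 2, 3, 2, 4, 4], giving D = diag(2, 4, 3, 4, 4, 2, 3, 2, 4, 4) and L = D - A. L is symmetric positive semidefinite, so every eigenvalue is real and nonnegative. The single zero eigenvalue shows the graph is connected. The largest eigenvalue, 6.3416, is at most the vertex count 10.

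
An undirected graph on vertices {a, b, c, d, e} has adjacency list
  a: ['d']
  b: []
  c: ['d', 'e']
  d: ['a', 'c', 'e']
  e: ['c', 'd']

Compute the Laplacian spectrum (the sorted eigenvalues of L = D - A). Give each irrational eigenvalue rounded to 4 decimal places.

Reading degrees in the order [a, b, c, d, e] gives [1, 0, 2, 3, 2]; set D = diag(1, 0, 2, 3, 2) and form L = D - A. L is symmetric positive semidefinite, so every eigenvalue is real and nonnegative. The 2 zero eigenvalues correspond to the 2 connected components. The eigenvalues sum to 8, which equals trace(L) = 2|E|.

[0, 0, 1, 3, 4]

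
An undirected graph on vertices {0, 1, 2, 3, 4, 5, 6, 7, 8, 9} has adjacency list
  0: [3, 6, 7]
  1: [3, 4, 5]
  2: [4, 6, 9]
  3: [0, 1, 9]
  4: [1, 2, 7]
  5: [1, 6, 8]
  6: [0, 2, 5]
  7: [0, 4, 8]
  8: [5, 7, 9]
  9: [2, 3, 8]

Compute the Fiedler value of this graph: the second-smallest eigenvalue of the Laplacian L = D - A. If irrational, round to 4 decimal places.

2

Reading degrees in the order [0, 1, 2, 3, 4, 5, 6, 7, 8, 9] gives [3, 3, 3, 3, 3, 3, 3, 3, 3, 3]; set D = diag(3, 3, 3, 3, 3, 3, 3, 3, 3, 3) and form L = D - A. The smallest Laplacian eigenvalue is always 0. The next one, lambda_2 = 2, measures how hard the graph is to disconnect: larger values mean better connectivity. The largest eigenvalue, 5, is at most the vertex count 10.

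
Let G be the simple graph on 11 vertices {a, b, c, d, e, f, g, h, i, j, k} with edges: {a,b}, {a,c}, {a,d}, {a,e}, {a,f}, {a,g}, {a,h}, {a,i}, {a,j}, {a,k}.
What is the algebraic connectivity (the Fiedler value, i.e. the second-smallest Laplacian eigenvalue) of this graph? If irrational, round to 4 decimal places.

1

Reading degrees in the order [a, b, c, d, e, f, g, h, i, j, k] gives [10, 1, 1, 1, 1, 1, 1, 1, 1, 1, 1]; set D = diag(10, 1, 1, 1, 1, 1, 1, 1, 1, 1, 1) and form L = D - A. The sorted Laplacian eigenvalues are [0, 1, 1, 1, 1, 1, 1, 1, 1, 1, 11]; the algebraic connectivity is the second entry, 1. The largest eigenvalue, 11, is at most the vertex count 11.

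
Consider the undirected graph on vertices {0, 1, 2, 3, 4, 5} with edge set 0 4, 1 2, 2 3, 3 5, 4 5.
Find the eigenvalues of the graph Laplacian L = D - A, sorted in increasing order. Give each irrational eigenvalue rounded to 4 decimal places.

With the vertex order [0, 1, 2, 3, 4, 5], the degrees are [1, 1, 2, 2, 2, 2], giving D = diag(1, 1, 2, 2, 2, 2) and L = D - A. Since every row of L sums to 0, the all-ones vector is in the kernel and 0 is an eigenvalue. By the matrix-tree theorem the graph has (1/6) * product of the nonzero eigenvalues = 1 spanning tree.

[0, 0.2679, 1, 2, 3, 3.7321]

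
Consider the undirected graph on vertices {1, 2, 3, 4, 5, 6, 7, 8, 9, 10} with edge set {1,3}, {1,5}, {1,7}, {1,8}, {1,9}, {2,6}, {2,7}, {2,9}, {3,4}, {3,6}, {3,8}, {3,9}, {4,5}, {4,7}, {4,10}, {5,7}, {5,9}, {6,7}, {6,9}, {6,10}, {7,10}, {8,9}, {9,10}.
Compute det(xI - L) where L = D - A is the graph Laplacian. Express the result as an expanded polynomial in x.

With the vertex order [1, 2, 3, 4, 5, 6, 7, 8, 9, 10], the degrees are [5, 3, 5, 4, 4, 5, 6, 3, 7, 4], giving D = diag(5, 3, 5, 4, 4, 5, 6, 3, 7, 4) and L = D - A. L has integer entries, so p(x) = det(xI - L) has integer coefficients. Expanding the determinant yields x^10 - 46x^9 + 922x^8 - 10560x^7 + 76095x^6 - 357400x^5 + 1092858x^4 - 2095346x^3 + 2282901x^2 - 1075600x. The constant term is 0 because L is singular (the all-ones vector lies in its kernel). By the matrix-tree theorem the graph has (1/10) * product of the nonzero eigenvalues = 107560 spanning trees.

x^10 - 46x^9 + 922x^8 - 10560x^7 + 76095x^6 - 357400x^5 + 1092858x^4 - 2095346x^3 + 2282901x^2 - 1075600x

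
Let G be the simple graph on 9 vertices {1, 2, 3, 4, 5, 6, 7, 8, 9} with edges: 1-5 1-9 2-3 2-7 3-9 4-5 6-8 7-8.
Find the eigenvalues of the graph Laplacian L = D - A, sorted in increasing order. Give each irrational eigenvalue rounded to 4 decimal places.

[0, 0.1206, 0.4679, 1, 1.6527, 2.3473, 3, 3.5321, 3.8794]

Reading degrees in the order [1, 2, 3, 4, 5, 6, 7, 8, 9] gives [2, 2, 2, 1, 2, 1, 2, 2, 2]; set D = diag(2, 2, 2, 1, 2, 1, 2, 2, 2) and form L = D - A. Since every row of L sums to 0, the all-ones vector is in the kernel and 0 is an eigenvalue. The eigenvalues sum to 16, which equals trace(L) = 2|E|.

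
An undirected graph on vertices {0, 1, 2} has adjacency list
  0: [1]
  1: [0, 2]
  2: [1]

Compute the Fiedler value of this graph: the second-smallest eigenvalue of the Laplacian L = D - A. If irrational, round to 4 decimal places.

1

With the vertex order [0, 1, 2], the degrees are [1, 2, 1], giving D = diag(1, 2, 1) and L = D - A. The smallest Laplacian eigenvalue is always 0. The next one, lambda_2 = 1, measures how hard the graph is to disconnect: larger values mean better connectivity. The eigenvalues sum to 4, which equals trace(L) = 2|E|.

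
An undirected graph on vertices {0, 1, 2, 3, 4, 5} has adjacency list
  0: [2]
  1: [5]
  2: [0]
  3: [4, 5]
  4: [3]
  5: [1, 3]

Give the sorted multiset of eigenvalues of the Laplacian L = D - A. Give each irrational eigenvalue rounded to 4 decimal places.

[0, 0, 0.5858, 2, 2, 3.4142]

Reading degrees in the order [0, 1, 2, 3, 4, 5] gives [1, 1, 1, 2, 1, 2]; set D = diag(1, 1, 1, 2, 1, 2) and form L = D - A. Since every row of L sums to 0, the all-ones vector is in the kernel and 0 is an eigenvalue. The 2 zero eigenvalues correspond to the 2 connected components. The largest eigenvalue, 3.4142, is at most the vertex count 6. The eigenvalues sum to 8, which equals trace(L) = 2|E|.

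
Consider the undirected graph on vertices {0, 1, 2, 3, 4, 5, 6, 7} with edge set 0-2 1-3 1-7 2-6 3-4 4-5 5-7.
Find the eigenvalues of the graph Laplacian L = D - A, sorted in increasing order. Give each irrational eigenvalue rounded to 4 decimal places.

Each diagonal entry of L is the vertex degree and each off-diagonal entry is -1 where an edge is present, 0 otherwise; in the order [0, 1, 2, 3, 4, 5, 6, 7] the diagonal is [1, 2, 2, 2, 2, 2, 1, 2]. The multiplicity of 0 as a Laplacian eigenvalue equals the number of connected components. The 2 zero eigenvalues correspond to the 2 connected components. There are 2 zeros in the spectrum, matching the 2 components.

[0, 0, 1, 1.3820, 1.3820, 3, 3.6180, 3.6180]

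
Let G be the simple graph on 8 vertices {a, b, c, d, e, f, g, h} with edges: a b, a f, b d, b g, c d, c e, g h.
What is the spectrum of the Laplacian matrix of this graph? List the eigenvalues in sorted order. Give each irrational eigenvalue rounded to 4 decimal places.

[0, 0.2434, 0.3820, 1.1798, 2, 2.6180, 3.1386, 4.4383]

Reading degrees in the order [a, b, c, d, e, f, g, h] gives [2, 3, 2, 2, 1, 1, 2, 1]; set D = diag(2, 3, 2, 2, 1, 1, 2, 1) and form L = D - A. L is symmetric positive semidefinite, so every eigenvalue is real and nonnegative. There is one zero in the spectrum, matching the 1 component.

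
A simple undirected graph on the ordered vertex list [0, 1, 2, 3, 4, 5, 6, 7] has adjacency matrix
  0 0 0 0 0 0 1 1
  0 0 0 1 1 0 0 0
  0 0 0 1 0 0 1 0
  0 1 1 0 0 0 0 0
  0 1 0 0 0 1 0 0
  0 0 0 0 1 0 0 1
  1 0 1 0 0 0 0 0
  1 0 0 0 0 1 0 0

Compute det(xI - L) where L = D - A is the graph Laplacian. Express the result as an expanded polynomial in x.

With the vertex order [0, 1, 2, 3, 4, 5, 6, 7], the degrees are [2, 2, 2, 2, 2, 2, 2, 2], giving D = diag(2, 2, 2, 2, 2, 2, 2, 2) and L = D - A. Computing det(xI - L) by cofactor expansion (or equivalently via sum-over-permutations) gives x^8 - 16x^7 + 104x^6 - 352x^5 + 660x^4 - 672x^3 + 336x^2 - 64x. The constant term is 0 because L is singular (the all-ones vector lies in its kernel). The largest eigenvalue, 4, is at most the vertex count 8.

x^8 - 16x^7 + 104x^6 - 352x^5 + 660x^4 - 672x^3 + 336x^2 - 64x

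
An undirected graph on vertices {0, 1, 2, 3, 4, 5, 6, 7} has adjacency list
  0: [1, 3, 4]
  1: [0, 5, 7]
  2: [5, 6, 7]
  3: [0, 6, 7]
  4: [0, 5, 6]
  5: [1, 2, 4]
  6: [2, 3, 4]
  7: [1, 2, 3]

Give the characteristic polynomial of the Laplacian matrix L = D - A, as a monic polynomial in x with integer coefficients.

Each diagonal entry of L is the vertex degree and each off-diagonal entry is -1 where an edge is present, 0 otherwise; in the order [0, 1, 2, 3, 4, 5, 6, 7] the diagonal is [3, 3, 3, 3, 3, 3, 3, 3]. L has integer entries, so p(x) = det(xI - L) has integer coefficients. Expanding the determinant yields x^8 - 24x^7 + 240x^6 - 1296x^5 + 4080x^4 - 7488x^3 + 7424x^2 - 3072x. The coefficient of x^7 equals -trace(L) = -24, matching the sum of degrees.

x^8 - 24x^7 + 240x^6 - 1296x^5 + 4080x^4 - 7488x^3 + 7424x^2 - 3072x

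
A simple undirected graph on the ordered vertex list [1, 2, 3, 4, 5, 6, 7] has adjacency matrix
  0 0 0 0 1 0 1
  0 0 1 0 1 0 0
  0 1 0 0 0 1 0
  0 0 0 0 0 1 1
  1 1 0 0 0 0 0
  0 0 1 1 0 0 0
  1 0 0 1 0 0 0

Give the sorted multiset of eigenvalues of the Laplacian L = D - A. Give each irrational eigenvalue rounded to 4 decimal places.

Reading degrees in the order [1, 2, 3, 4, 5, 6, 7] gives [2, 2, 2, 2, 2, 2, 2]; set D = diag(2, 2, 2, 2, 2, 2, 2) and form L = D - A. L is symmetric positive semidefinite, so every eigenvalue is real and nonnegative.

[0, 0.7530, 0.7530, 2.4450, 2.4450, 3.8019, 3.8019]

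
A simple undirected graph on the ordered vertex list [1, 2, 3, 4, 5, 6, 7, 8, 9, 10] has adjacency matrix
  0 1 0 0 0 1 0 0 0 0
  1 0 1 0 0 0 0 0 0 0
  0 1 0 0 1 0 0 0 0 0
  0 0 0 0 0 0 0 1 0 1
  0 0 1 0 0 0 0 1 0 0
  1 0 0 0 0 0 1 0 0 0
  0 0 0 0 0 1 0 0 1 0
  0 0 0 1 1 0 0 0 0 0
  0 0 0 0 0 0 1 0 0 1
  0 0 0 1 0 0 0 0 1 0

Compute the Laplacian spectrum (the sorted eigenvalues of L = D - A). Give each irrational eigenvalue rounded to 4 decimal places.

With the vertex order [1, 2, 3, 4, 5, 6, 7, 8, 9, 10], the degrees are [2, 2, 2, 2, 2, 2, 2, 2, 2, 2], giving D = diag(2, 2, 2, 2, 2, 2, 2, 2, 2, 2) and L = D - A. Since every row of L sums to 0, the all-ones vector is in the kernel and 0 is an eigenvalue. The largest eigenvalue, 4, is at most the vertex count 10.

[0, 0.3820, 0.3820, 1.3820, 1.3820, 2.6180, 2.6180, 3.6180, 3.6180, 4]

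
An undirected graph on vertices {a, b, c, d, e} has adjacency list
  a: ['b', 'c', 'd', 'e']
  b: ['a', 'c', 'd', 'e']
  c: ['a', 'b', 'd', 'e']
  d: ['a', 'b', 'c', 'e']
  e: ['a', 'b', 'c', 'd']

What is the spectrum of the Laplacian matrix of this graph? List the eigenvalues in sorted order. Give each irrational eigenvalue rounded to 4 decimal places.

Reading degrees in the order [a, b, c, d, e] gives [4, 4, 4, 4, 4]; set D = diag(4, 4, 4, 4, 4) and form L = D - A. L is symmetric positive semidefinite, so every eigenvalue is real and nonnegative. The single zero eigenvalue shows the graph is connected. The largest eigenvalue, 5, is at most the vertex count 5.

[0, 5, 5, 5, 5]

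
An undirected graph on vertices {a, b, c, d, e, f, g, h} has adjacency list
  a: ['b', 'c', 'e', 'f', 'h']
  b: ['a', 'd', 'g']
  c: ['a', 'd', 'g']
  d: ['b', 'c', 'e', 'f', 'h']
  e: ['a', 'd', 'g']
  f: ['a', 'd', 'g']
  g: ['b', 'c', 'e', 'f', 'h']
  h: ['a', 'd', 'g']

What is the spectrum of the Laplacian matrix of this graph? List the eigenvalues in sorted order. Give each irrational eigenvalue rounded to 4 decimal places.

[0, 3, 3, 3, 3, 5, 5, 8]

Reading degrees in the order [a, b, c, d, e, f, g, h] gives [5, 3, 3, 5, 3, 3, 5, 3]; set D = diag(5, 3, 3, 5, 3, 3, 5, 3) and form L = D - A. Diagonalising L (or applying a numerical eigensolver to the 8x8 matrix) gives the spectrum above. The single zero eigenvalue shows the graph is connected. The eigenvalues sum to 30, which equals trace(L) = 2|E|.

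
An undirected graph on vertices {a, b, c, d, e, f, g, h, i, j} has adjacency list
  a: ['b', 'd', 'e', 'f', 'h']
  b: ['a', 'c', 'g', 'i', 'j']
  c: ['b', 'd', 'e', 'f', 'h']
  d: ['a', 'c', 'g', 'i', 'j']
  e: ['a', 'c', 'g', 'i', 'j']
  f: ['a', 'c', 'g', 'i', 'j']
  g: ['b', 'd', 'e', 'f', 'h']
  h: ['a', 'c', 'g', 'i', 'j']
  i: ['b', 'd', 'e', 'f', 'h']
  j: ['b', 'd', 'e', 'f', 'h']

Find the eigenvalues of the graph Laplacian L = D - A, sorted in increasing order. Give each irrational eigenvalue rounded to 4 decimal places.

Each diagonal entry of L is the vertex degree and each off-diagonal entry is -1 where an edge is present, 0 otherwise; in the order [a, b, c, d, e, f, g, h, i, j] the diagonal is [5, 5, 5, 5, 5, 5, 5, 5, 5, 5]. Since every row of L sums to 0, the all-ones vector is in the kernel and 0 is an eigenvalue. The single zero eigenvalue shows the graph is connected.

[0, 5, 5, 5, 5, 5, 5, 5, 5, 10]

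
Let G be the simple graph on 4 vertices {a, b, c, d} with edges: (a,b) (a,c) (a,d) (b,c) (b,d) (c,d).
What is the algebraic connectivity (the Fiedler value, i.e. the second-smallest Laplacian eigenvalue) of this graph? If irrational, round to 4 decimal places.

Each diagonal entry of L is the vertex degree and each off-diagonal entry is -1 where an edge is present, 0 otherwise; in the order [a, b, c, d] the diagonal is [3, 3, 3, 3]. The sorted Laplacian eigenvalues are [0, 4, 4, 4]; the algebraic connectivity is the second entry, 4. The largest eigenvalue, 4, is at most the vertex count 4.

4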